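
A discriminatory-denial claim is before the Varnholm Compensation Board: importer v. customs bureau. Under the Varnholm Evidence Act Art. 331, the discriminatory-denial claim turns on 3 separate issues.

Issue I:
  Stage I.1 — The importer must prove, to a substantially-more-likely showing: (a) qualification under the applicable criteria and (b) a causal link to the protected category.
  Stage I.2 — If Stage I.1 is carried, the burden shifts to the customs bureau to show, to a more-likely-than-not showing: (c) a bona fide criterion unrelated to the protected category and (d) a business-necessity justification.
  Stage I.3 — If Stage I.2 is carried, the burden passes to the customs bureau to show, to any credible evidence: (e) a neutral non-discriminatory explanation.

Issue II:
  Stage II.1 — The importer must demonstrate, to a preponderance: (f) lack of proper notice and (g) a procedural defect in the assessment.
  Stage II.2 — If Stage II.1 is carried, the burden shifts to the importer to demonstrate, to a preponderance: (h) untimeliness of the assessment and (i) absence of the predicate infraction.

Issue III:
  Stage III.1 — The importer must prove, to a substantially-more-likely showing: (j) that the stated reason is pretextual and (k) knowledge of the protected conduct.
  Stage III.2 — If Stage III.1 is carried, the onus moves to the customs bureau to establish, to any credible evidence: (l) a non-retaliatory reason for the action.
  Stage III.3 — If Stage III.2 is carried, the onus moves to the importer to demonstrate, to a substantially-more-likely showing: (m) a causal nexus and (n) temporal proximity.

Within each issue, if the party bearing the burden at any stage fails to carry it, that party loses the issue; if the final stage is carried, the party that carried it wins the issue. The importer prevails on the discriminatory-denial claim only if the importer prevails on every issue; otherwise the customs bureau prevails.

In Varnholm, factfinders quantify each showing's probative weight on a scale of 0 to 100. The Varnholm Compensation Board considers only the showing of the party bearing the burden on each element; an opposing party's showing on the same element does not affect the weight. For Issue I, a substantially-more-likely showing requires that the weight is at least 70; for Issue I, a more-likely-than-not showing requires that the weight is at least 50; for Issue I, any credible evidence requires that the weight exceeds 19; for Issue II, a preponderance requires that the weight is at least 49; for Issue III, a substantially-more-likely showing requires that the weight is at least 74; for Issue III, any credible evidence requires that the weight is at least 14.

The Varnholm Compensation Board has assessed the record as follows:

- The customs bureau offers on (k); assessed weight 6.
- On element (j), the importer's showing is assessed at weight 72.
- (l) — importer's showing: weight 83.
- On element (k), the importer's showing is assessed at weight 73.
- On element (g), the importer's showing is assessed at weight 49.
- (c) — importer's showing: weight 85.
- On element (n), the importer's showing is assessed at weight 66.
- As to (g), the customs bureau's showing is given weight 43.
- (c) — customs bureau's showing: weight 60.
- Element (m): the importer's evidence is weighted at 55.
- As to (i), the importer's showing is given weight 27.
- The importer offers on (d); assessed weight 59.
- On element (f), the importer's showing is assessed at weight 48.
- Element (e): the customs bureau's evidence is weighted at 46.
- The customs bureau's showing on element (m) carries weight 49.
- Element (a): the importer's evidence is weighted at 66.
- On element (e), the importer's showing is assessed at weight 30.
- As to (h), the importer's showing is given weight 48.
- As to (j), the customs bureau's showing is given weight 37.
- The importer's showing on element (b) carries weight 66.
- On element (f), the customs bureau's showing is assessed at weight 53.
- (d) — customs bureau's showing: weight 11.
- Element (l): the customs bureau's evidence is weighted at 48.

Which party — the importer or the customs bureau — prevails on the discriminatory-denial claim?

— Issue I —
At Stage I.1 the importer must meet a substantially-more-likely showing (weight is at least 70): on (a) the weight is 66, which does not reach 70, so (a) does not meet the standard; on (b) the weight is 66, < 70, so (b) does not meet the standard.
  Stage I.1 not carried; the importer fails its burden.
The analysis ends at Stage I.1; the customs bureau prevails on this issue.
— Issue II —
At Stage II.1 the importer must meet a preponderance (weight is at least 49): on (f) the weight is 48 (the customs bureau's 53 is given no effect), < 49, so (f) does not meet the standard; on (g) the weight is 49 (the customs bureau's 43 is given no effect), ≥ 49, so (g) meets the standard.
  The importer does not carry Stage II.1.
So the customs bureau prevails on this issue.
— Issue III —
Stage III.1 — burden on importer; standard: a substantially-more-likely showing (weight is at least 74).
    (j): 72 (customs bureau's 37 disregarded) < 74 [not met]
    (k): 73 (customs bureau's 6 disregarded) < 74 [not met]
  Not every element is met, so the importer fails to carry Stage III.1.
The customs bureau prevails on this issue.
Per-issue: Issue I → customs bureau; Issue II → customs bureau; Issue III → customs bureau. The importer must prevail on every issue; overall, the customs bureau prevails.

customs bureau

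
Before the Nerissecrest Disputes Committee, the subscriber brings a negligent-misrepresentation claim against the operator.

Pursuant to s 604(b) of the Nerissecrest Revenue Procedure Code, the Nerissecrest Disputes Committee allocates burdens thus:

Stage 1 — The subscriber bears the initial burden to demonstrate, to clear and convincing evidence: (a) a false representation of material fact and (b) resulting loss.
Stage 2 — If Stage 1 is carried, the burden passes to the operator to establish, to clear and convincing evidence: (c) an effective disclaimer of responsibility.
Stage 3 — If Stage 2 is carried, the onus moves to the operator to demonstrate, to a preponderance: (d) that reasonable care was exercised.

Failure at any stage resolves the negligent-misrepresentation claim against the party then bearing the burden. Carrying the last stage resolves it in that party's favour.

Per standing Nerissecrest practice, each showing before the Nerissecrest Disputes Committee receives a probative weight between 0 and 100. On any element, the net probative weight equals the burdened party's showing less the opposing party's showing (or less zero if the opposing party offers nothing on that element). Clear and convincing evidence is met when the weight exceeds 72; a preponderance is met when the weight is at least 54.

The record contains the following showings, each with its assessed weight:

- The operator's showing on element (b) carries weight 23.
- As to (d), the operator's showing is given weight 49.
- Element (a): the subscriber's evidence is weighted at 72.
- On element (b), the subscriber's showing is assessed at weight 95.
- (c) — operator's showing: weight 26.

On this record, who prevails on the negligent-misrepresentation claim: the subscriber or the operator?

At Stage 1 the subscriber must meet clear and convincing evidence (weight exceeds 72): on (a) the weight is 72, which does not exceed 72, so (a) does not meet the standard; on (b) the weight is 95 less the opposing 23 gives net 72, which does not exceed 72, so (b) does not meet the standard.
  Not every element is met, so the subscriber fails to carry Stage 1.
The operator prevails.

operator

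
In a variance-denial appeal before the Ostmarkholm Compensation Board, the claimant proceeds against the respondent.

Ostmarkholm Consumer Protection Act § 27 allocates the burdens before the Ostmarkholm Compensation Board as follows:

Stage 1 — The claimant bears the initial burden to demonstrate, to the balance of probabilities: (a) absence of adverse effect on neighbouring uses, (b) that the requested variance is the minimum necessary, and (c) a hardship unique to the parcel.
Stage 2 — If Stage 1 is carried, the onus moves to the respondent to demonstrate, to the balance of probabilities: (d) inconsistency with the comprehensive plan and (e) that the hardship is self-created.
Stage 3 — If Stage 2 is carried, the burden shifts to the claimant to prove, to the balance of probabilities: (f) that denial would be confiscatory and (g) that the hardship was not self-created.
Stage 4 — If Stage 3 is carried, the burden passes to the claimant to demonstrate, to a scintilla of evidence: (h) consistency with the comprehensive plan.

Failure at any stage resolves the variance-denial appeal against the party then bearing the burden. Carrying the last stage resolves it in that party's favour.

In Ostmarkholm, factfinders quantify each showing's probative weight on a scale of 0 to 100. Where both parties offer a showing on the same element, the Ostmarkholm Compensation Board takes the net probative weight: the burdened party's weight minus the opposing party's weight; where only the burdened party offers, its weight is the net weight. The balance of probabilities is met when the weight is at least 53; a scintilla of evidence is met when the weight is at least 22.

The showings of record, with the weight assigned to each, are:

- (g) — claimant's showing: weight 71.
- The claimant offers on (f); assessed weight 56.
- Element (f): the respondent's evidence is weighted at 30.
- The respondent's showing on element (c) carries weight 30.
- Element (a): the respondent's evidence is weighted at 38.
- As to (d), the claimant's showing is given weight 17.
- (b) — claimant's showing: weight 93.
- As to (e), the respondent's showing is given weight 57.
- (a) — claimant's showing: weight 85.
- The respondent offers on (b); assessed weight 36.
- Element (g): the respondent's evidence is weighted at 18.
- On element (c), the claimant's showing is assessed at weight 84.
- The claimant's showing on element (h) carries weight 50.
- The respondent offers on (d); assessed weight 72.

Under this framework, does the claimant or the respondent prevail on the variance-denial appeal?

respondent

Stage 1 — burden on claimant; standard: the balance of probabilities (weight is at least 53).
    (a): 85 − 38 = 47 < 53 [not met]
    (b): 93 − 36 = 57 ≥ 53 [met]
    (c): 84 − 30 = 54 ≥ 53 [met]
  Not every element is met, so the claimant fails to carry Stage 1.
The analysis ends at Stage 1; the respondent prevails.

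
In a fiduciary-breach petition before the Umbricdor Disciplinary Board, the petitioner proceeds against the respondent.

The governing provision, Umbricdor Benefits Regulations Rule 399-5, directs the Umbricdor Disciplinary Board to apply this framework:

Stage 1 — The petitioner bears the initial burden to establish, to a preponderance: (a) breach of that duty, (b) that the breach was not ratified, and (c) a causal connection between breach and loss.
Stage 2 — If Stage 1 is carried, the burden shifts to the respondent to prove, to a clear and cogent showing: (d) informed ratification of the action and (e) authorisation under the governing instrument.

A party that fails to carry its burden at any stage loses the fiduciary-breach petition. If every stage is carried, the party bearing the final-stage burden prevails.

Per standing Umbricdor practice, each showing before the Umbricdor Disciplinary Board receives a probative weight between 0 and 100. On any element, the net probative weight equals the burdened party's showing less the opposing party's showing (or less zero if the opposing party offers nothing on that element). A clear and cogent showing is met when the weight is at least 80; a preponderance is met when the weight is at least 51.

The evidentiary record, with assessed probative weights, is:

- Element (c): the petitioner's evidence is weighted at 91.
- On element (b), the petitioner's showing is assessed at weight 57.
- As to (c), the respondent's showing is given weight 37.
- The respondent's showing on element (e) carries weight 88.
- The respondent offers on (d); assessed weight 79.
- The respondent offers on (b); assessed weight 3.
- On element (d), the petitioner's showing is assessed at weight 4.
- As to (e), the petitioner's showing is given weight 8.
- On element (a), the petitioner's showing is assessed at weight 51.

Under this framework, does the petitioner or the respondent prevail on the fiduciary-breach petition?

Stage 1 — burden on petitioner; standard: a preponderance (weight is at least 51).
    (a): 51 ≥ 51 [met]
    (b): 57 − 3 = 54 ≥ 51 [met]
    (c): 91 − 37 = 54 ≥ 51 [met]
  Stage 1 is satisfied; the onus moves to the respondent.
Stage 2 — burden on respondent; standard: a clear and cogent showing (weight is at least 80).
    (d): 79 − 4 = 75 < 80 [not met]
    (e): 88 − 8 = 80 ≥ 80 [met]
  The respondent does not carry Stage 2.
The petitioner prevails.

petitioner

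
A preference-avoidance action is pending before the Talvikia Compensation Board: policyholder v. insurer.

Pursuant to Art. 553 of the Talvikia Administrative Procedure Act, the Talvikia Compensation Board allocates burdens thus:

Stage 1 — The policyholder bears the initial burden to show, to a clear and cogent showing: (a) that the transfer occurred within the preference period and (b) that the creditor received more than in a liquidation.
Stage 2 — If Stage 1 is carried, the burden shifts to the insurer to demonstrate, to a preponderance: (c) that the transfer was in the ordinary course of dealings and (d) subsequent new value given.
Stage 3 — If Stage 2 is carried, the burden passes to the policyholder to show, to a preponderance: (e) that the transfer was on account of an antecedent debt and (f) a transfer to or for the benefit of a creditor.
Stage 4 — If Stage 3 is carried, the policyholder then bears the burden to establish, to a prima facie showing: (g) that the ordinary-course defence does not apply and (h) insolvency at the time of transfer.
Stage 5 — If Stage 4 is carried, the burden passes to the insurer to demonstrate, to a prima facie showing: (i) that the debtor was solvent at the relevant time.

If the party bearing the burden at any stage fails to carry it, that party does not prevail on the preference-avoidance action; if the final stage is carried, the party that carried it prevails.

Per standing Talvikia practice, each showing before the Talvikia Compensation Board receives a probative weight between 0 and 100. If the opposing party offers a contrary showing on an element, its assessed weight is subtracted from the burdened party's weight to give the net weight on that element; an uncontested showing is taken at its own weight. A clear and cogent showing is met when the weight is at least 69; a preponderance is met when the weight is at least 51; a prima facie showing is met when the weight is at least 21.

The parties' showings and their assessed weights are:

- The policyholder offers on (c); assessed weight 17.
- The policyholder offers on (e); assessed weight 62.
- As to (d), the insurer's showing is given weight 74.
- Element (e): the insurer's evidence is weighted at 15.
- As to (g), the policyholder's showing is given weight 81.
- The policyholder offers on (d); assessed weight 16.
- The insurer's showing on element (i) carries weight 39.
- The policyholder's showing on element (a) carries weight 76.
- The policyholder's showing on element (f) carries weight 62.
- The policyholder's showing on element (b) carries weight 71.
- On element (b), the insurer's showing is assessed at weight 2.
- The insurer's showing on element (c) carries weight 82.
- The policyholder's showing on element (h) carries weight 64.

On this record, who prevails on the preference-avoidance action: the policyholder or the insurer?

insurer

Stage 1 (policyholder, a clear and cogent showing, weight is at least 69): (a) 76 ≥ 69 — meets; (b) net 71−2=69 ≥ 69 — meets.
  Stage 1 is satisfied; the onus moves to the insurer.
Stage 2 (insurer, a preponderance, weight is at least 51): (c) net 82−17=65 ≥ 51 — meets; (d) net 74−16=58 ≥ 51 — meets.
  All elements met. The burden passes to the policyholder.
Stage 3 (policyholder, a preponderance, weight is at least 51): (e) net 62−15=47 < 51 — fails; (f) 62 ≥ 51 — meets.
  Stage 3 not carried; the policyholder fails its burden.
The analysis ends at Stage 3; the insurer prevails.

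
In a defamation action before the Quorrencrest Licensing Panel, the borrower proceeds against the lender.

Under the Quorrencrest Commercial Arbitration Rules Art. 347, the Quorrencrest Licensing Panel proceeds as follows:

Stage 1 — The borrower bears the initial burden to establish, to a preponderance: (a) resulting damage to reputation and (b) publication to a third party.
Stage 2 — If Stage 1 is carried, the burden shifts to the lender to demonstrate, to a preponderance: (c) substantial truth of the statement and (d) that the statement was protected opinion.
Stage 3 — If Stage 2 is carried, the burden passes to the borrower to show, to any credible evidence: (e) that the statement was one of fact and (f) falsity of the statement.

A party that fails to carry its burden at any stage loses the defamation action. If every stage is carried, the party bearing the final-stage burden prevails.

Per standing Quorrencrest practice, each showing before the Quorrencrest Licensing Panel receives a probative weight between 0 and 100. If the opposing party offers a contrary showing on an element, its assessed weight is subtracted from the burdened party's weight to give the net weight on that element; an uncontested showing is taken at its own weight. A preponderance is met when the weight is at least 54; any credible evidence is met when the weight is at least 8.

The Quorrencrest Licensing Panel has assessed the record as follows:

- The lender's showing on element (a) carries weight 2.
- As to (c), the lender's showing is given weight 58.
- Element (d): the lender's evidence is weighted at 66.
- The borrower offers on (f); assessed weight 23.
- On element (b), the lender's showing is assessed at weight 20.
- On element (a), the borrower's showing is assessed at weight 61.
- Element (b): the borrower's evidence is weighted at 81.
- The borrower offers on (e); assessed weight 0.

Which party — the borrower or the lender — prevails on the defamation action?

lender

Stage 1 — burden on borrower; standard: a preponderance (weight is at least 54).
    (a): 61 − 2 = 59 ≥ 54 [met]
    (b): 81 − 20 = 61 ≥ 54 [met]
  Stage 1 is satisfied; the onus moves to the lender.
Stage 2 — burden on lender; standard: a preponderance (weight is at least 54).
    (c): 58 ≥ 54 [met]
    (d): 66 ≥ 54 [met]
  All elements met. The burden passes to the borrower.
Stage 3 — burden on borrower; standard: any credible evidence (weight is at least 8).
    (e): 0 < 8 [not met]
    (f): 23 ≥ 8 [met]
  Not every element is met, so the borrower fails to carry Stage 3.
So the lender prevails.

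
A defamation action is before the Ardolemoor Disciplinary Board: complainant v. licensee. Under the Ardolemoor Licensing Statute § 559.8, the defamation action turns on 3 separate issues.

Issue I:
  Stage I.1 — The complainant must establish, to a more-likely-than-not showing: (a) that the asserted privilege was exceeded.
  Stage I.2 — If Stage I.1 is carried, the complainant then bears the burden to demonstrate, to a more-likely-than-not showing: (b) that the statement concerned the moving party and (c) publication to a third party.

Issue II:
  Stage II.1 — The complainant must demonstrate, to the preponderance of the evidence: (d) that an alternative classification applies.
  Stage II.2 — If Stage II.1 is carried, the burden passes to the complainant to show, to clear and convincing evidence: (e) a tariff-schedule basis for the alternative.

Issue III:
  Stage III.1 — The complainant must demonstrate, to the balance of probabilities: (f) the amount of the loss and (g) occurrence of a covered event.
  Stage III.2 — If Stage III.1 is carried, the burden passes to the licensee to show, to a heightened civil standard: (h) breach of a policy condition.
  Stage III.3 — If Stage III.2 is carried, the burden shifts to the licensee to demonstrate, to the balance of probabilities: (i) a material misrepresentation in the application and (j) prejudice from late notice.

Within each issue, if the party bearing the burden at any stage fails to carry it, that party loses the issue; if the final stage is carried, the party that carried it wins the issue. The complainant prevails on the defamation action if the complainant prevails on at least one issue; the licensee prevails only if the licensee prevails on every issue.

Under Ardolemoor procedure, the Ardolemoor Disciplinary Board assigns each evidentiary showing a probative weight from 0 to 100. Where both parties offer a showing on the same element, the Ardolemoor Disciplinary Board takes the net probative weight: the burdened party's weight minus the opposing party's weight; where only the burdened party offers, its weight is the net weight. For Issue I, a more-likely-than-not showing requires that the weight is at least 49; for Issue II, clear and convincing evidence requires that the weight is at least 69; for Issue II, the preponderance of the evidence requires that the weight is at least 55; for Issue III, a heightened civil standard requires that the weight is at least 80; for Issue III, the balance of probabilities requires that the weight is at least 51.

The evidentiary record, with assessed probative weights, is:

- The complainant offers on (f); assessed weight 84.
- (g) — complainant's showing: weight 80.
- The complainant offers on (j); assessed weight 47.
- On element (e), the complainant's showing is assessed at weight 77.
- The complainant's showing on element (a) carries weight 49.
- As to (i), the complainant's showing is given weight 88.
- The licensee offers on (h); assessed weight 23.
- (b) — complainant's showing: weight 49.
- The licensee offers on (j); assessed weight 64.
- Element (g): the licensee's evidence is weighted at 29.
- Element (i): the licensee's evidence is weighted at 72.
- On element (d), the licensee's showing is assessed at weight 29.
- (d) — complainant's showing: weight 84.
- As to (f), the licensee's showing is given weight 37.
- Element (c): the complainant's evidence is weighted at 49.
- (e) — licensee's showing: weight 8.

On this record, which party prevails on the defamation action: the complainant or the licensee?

complainant

— Issue I —
Stage I.1 (complainant, a more-likely-than-not showing, weight is at least 49): (a) 49 ≥ 49 — meets.
  Stage I.1 carried; the burden remains with the complainant.
Stage I.2 (complainant, a more-likely-than-not showing, weight is at least 49): (b) 49 ≥ 49 — meets; (c) 49 ≥ 49 — meets.
  All elements met at the final stage.
With every stage satisfied, the complainant prevails on this issue.
— Issue II —
Stage II.1 (complainant, the preponderance of the evidence, weight is at least 55): (d) net 84−29=55 ≥ 55 — meets.
  Stage II.1 carried; the burden remains with the complainant.
Stage II.2 (complainant, clear and convincing evidence, weight is at least 69): (e) net 77−8=69 ≥ 69 — meets.
  All elements met at the final stage.
All stages carried — the complainant prevails on this issue.
— Issue III —
Stage III.1 (complainant, the balance of probabilities, weight is at least 51): (f) net 84−37=47 < 51 — fails; (g) net 80−29=51 ≥ 51 — meets.
  The complainant does not carry Stage III.1.
The analysis ends at Stage III.1; the licensee prevails on this issue.
Per-issue: Issue I → complainant; Issue II → complainant; Issue III → licensee. The complainant must prevail on at least one issue; overall, the complainant prevails.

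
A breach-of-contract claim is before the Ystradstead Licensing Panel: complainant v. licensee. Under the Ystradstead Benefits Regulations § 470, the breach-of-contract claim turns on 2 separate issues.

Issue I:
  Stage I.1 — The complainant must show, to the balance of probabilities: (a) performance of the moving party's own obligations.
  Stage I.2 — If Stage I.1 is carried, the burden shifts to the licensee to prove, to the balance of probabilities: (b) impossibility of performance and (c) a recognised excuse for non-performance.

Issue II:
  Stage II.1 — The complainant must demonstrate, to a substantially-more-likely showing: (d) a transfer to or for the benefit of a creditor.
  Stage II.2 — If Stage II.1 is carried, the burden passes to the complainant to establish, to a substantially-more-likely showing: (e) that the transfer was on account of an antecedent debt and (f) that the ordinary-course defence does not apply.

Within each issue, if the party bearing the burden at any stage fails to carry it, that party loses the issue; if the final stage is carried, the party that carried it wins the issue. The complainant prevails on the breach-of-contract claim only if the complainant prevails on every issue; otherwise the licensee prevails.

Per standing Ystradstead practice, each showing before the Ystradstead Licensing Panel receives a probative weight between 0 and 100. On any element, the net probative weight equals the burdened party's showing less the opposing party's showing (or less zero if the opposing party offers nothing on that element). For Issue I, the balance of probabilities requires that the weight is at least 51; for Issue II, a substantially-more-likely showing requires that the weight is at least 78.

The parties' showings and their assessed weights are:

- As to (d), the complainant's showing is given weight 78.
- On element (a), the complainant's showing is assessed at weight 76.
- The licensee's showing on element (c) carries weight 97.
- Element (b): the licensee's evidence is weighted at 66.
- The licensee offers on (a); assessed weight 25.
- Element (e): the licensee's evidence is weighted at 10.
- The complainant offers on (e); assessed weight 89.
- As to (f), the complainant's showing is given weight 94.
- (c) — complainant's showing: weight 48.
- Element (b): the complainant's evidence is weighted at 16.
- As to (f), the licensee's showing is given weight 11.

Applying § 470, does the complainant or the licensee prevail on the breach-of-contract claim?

— Issue I —
Stage I.1 — burden on complainant; standard: the balance of probabilities (weight is at least 51).
    (a): 76 − 25 = 51 ≥ 51 [met]
  Stage I.1 carried; the burden shifts to the licensee.
Stage I.2 — burden on licensee; standard: the balance of probabilities (weight is at least 51).
    (b): 66 − 16 = 50 < 51 [not met]
    (c): 97 − 48 = 49 < 51 [not met]
  The licensee does not carry Stage I.2.
The analysis ends at Stage I.2; the complainant prevails on this issue.
— Issue II —
At Stage II.1 the complainant must meet a substantially-more-likely showing (weight is at least 78): on (d) the weight is 78, ≥ 78, so (d) meets the standard.
  Stage II.1 carried; the burden remains with the complainant.
At Stage II.2 the complainant must meet a substantially-more-likely showing (weight is at least 78): on (e) the weight is 89 less the opposing 10 gives net 79, which does reach 78, so (e) meets the standard; on (f) the weight is 94 less the opposing 11 gives net 83, ≥ 78, so (f) meets the standard.
  The complainant carries the last stage.
Every stage carried; the complainant prevails on this issue.
Per-issue: Issue I → complainant; Issue II → complainant. The complainant must prevail on every issue; overall, the complainant prevails.

complainant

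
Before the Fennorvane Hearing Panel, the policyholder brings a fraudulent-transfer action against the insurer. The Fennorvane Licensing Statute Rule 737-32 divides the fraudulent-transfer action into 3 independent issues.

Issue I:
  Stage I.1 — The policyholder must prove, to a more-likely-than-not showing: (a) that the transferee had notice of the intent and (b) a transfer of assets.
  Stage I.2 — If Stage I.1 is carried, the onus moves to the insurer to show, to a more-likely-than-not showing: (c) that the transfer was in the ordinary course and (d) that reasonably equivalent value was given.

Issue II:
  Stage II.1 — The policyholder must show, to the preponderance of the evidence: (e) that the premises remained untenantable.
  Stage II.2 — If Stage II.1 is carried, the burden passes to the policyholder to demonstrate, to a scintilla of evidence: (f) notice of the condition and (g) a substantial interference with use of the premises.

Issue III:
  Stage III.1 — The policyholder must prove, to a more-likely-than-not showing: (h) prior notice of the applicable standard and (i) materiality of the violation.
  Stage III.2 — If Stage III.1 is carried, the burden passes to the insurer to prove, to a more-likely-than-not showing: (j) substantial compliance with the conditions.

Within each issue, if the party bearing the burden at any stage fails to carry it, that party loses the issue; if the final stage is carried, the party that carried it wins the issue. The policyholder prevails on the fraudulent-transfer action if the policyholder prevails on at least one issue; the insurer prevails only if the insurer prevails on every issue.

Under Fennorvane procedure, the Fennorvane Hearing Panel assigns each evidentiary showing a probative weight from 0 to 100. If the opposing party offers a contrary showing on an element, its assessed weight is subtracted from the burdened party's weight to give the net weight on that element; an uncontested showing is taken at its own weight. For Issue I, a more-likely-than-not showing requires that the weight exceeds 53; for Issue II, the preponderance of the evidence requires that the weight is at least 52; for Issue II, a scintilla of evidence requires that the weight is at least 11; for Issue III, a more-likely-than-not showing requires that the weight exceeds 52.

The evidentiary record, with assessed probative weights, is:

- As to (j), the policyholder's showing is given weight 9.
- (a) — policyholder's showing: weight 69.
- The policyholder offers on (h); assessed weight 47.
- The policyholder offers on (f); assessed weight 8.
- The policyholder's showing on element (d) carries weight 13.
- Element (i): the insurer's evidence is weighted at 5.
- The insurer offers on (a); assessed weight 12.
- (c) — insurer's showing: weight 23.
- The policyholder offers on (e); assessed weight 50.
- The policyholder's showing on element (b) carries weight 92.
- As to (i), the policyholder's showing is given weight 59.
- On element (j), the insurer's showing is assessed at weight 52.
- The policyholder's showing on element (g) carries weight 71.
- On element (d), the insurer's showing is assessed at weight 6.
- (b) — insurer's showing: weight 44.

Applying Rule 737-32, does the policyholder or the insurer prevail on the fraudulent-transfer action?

— Issue I —
Stage I.1 (policyholder, a more-likely-than-not showing, weight exceeds 53): (a) net 69−12=57 > 53 — meets; (b) net 92−44=48 ≤ 53 — fails.
  Not every element is met, so the policyholder fails to carry Stage I.1.
The insurer prevails on this issue.
— Issue II —
Stage II.1 (policyholder, the preponderance of the evidence, weight is at least 52): (e) 50 < 52 — fails.
  The policyholder does not carry Stage II.1.
So the insurer prevails on this issue.
— Issue III —
At Stage III.1 the policyholder must meet a more-likely-than-not showing (weight exceeds 52): on (h) the weight is 47, which does not exceed 52, so (h) does not meet the standard; on (i) the weight is 59 less the opposing 5 gives net 54, which does exceed 52, so (i) meets the standard.
  Stage III.1 not carried; the policyholder fails its burden.
The analysis ends at Stage III.1; the insurer prevails on this issue.
Per-issue: Issue I → insurer; Issue II → insurer; Issue III → insurer. The policyholder must prevail on at least one issue; overall, the insurer prevails.

insurer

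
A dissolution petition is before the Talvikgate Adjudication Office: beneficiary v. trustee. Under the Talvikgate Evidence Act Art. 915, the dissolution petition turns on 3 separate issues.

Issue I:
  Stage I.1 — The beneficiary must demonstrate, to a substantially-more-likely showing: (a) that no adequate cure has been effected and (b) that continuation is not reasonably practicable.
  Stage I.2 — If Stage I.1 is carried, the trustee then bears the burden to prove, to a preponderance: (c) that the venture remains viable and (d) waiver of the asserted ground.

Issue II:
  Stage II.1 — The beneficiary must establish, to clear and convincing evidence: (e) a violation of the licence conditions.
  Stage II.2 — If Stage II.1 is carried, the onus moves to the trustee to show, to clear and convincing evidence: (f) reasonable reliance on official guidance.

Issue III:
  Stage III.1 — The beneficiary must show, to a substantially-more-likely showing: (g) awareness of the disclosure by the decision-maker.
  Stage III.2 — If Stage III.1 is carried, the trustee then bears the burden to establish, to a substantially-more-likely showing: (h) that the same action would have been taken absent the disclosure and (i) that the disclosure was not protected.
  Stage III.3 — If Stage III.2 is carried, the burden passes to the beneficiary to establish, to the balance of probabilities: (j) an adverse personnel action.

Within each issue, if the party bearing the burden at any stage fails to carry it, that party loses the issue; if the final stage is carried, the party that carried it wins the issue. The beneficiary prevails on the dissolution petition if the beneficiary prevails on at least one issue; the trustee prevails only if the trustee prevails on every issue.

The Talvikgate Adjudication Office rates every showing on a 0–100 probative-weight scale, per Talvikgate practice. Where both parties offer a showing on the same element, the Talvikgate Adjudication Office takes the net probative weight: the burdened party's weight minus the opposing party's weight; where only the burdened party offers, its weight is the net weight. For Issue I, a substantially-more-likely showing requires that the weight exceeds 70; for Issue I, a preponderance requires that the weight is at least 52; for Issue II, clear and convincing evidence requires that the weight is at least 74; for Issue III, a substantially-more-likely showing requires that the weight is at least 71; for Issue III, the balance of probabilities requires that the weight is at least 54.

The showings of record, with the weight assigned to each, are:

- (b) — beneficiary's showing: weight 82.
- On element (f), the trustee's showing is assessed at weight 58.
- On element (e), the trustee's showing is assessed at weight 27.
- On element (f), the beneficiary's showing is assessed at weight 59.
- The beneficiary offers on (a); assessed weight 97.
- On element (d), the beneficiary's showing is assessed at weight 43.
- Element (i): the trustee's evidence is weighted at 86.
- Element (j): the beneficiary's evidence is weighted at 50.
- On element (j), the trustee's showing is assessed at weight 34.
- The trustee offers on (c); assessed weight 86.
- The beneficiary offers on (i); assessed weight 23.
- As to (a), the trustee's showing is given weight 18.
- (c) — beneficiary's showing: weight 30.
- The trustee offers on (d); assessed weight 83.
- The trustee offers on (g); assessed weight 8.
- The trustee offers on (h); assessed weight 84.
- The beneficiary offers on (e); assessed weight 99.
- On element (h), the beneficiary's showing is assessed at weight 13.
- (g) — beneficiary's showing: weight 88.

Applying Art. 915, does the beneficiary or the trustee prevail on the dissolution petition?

beneficiary

— Issue I —
Stage I.1 (beneficiary, a substantially-more-likely showing, weight exceeds 70): (a) net 97−18=79 > 70 — meets; (b) 82 > 70 — meets.
  Stage I.1 carried; the burden shifts to the trustee.
Stage I.2 (trustee, a preponderance, weight is at least 52): (c) net 86−30=56 ≥ 52 — meets; (d) net 83−43=40 < 52 — fails.
  Stage I.2 not carried; the trustee fails its burden.
The beneficiary prevails on this issue.
— Issue II —
Stage II.1 (beneficiary, clear and convincing evidence, weight is at least 74): (e) net 99−27=72 < 74 — fails.
  Stage II.1 not carried; the beneficiary fails its burden.
The trustee prevails on this issue.
— Issue III —
Stage III.1 — burden on beneficiary; standard: a substantially-more-likely showing (weight is at least 71).
    (g): 88 − 8 = 80 ≥ 71 [met]
  Stage III.1 is satisfied; the onus moves to the trustee.
Stage III.2 — burden on trustee; standard: a substantially-more-likely showing (weight is at least 71).
    (h): 84 − 13 = 71 ≥ 71 [met]
    (i): 86 − 23 = 63 < 71 [not met]
  The trustee does not carry Stage III.2.
The analysis ends at Stage III.2; the beneficiary prevails on this issue.
Per-issue: Issue I → beneficiary; Issue II → trustee; Issue III → beneficiary. The beneficiary must prevail on at least one issue; overall, the beneficiary prevails.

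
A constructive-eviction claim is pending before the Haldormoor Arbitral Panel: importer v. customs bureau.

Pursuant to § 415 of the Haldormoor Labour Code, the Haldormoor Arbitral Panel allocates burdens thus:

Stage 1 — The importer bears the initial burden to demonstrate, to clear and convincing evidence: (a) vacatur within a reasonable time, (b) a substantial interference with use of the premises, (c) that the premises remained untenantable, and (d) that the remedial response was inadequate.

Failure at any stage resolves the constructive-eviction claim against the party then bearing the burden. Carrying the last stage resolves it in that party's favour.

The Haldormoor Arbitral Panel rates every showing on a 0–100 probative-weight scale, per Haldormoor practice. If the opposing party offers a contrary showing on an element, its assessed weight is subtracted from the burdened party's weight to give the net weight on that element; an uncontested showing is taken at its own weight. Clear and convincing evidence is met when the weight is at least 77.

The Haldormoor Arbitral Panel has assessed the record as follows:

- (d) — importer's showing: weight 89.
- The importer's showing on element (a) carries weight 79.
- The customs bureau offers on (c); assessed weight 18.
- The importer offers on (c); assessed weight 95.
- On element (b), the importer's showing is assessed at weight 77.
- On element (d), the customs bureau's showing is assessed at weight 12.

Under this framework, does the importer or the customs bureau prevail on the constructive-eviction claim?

Stage 1 (importer, clear and convincing evidence, weight is at least 77): (a) 79 ≥ 77 — meets; (b) 77 ≥ 77 — meets; (c) net 95−18=77 ≥ 77 — meets; (d) net 89−12=77 ≥ 77 — meets.
  All elements met at the final stage.
All stages carried — the importer prevails.

importer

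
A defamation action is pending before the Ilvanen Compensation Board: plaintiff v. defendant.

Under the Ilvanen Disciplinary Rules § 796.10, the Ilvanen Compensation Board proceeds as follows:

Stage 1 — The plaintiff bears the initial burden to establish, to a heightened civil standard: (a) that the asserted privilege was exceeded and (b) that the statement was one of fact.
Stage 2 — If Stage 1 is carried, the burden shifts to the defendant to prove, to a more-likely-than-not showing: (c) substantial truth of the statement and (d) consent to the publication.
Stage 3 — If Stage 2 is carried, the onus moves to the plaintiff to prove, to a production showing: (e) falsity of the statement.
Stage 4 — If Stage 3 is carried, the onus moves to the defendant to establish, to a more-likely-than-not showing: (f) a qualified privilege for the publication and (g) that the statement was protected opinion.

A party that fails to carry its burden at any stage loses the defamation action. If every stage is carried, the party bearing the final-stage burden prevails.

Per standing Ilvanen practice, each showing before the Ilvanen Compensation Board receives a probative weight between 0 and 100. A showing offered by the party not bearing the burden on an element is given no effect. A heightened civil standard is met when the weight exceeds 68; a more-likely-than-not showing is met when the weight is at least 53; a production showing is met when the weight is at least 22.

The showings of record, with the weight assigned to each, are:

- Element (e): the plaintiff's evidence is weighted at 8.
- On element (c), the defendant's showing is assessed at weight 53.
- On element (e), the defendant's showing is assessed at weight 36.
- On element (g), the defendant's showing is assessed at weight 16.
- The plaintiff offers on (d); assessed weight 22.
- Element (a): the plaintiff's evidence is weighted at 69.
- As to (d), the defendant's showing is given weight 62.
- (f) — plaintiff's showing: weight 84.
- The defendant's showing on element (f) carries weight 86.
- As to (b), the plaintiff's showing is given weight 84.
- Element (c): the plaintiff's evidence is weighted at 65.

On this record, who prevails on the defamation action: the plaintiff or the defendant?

Stage 1 (plaintiff, a heightened civil standard, weight exceeds 68): (a) 69 > 68 — meets; (b) 84 > 68 — meets.
  Stage 1 carried; the burden shifts to the defendant.
Stage 2 (defendant, a more-likely-than-not showing, weight is at least 53): (c) 53 (plaintiff's 65 disregarded) ≥ 53 — meets; (d) 62 (plaintiff's 22 disregarded) ≥ 53 — meets.
  The defendant carries Stage 2; the plaintiff now bears the burden.
Stage 3 (plaintiff, a production showing, weight is at least 22): (e) 8 (defendant's 36 disregarded) < 22 — fails.
  Stage 3 not carried; the plaintiff fails its burden.
The analysis ends at Stage 3; the defendant prevails.

defendant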